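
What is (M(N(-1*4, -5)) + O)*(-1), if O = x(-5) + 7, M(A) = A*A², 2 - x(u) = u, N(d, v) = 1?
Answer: -15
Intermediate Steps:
x(u) = 2 - u
M(A) = A³
O = 14 (O = (2 - 1*(-5)) + 7 = (2 + 5) + 7 = 7 + 7 = 14)
(M(N(-1*4, -5)) + O)*(-1) = (1³ + 14)*(-1) = (1 + 14)*(-1) = 15*(-1) = -15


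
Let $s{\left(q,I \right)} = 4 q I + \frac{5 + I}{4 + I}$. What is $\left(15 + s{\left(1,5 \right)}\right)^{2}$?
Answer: $\frac{105625}{81} \approx 1304.0$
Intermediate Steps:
$s{\left(q,I \right)} = \frac{5 + I}{4 + I} + 4 I q$ ($s{\left(q,I \right)} = 4 I q + \frac{5 + I}{4 + I} = \frac{5 + I}{4 + I} + 4 I q$)
$\left(15 + s{\left(1,5 \right)}\right)^{2} = \left(15 + \frac{5 + 5 + 4 \cdot 1 \cdot 5^{2} + 16 \cdot 5 \cdot 1}{4 + 5}\right)^{2} = \left(15 + \frac{5 + 5 + 4 \cdot 1 \cdot 25 + 80}{9}\right)^{2} = \left(15 + \frac{5 + 5 + 100 + 80}{9}\right)^{2} = \left(15 + \frac{1}{9} \cdot 190\right)^{2} = \left(15 + \frac{190}{9}\right)^{2} = \left(\frac{325}{9}\right)^{2} = \frac{105625}{81}$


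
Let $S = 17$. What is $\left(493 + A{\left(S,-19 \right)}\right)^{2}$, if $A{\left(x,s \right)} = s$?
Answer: $224676$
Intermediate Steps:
$\left(493 + A{\left(S,-19 \right)}\right)^{2} = \left(493 - 19\right)^{2} = 474^{2} = 224676$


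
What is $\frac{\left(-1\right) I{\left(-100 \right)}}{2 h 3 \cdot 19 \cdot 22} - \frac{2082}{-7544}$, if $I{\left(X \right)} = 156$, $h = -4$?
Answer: $\frac{57457}{197087} \approx 0.29153$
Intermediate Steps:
$\frac{\left(-1\right) I{\left(-100 \right)}}{2 h 3 \cdot 19 \cdot 22} - \frac{2082}{-7544} = \frac{\left(-1\right) 156}{2 \left(-4\right) 3 \cdot 19 \cdot 22} - \frac{2082}{-7544} = - \frac{156}{\left(-8\right) 3 \cdot 19 \cdot 22} - - \frac{1041}{3772} = - \frac{156}{\left(-24\right) 19 \cdot 22} + \frac{1041}{3772} = - \frac{156}{\left(-456\right) 22} + \frac{1041}{3772} = - \frac{156}{-10032} + \frac{1041}{3772} = \left(-156\right) \left(- \frac{1}{10032}\right) + \frac{1041}{3772} = \frac{13}{836} + \frac{1041}{3772} = \frac{57457}{197087}$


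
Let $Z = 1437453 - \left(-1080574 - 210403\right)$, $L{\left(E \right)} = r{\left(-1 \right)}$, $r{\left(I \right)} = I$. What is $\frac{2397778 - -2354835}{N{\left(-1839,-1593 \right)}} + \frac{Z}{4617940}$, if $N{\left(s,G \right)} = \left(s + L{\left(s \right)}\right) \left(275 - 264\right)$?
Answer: $- \frac{47591430987}{203189360} \approx -234.22$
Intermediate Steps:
$L{\left(E \right)} = -1$
$N{\left(s,G \right)} = -11 + 11 s$ ($N{\left(s,G \right)} = \left(s - 1\right) \left(275 - 264\right) = \left(-1 + s\right) 11 = -11 + 11 s$)
$Z = 2728430$ ($Z = 1437453 - -1290977 = 1437453 + 1290977 = 2728430$)
$\frac{2397778 - -2354835}{N{\left(-1839,-1593 \right)}} + \frac{Z}{4617940} = \frac{2397778 - -2354835}{-11 + 11 \left(-1839\right)} + \frac{2728430}{4617940} = \frac{2397778 + 2354835}{-11 - 20229} + 2728430 \cdot \frac{1}{4617940} = \frac{4752613}{-20240} + \frac{272843}{461794} = 4752613 \left(- \frac{1}{20240}\right) + \frac{272843}{461794} = - \frac{4752613}{20240} + \frac{272843}{461794} = - \frac{47591430987}{203189360}$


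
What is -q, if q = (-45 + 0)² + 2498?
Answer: -4523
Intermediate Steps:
q = 4523 (q = (-45)² + 2498 = 2025 + 2498 = 4523)
-q = -1*4523 = -4523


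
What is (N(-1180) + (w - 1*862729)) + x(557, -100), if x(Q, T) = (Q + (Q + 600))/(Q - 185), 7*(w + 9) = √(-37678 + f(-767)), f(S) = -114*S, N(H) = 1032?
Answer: -160276459/186 + 4*√3110/7 ≈ -8.6167e+5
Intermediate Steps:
w = -9 + 4*√3110/7 (w = -9 + √(-37678 - 114*(-767))/7 = -9 + √(-37678 + 87438)/7 = -9 + √49760/7 = -9 + (4*√3110)/7 = -9 + 4*√3110/7 ≈ 22.867)
x(Q, T) = (600 + 2*Q)/(-185 + Q) (x(Q, T) = (Q + (600 + Q))/(-185 + Q) = (600 + 2*Q)/(-185 + Q))
(N(-1180) + (w - 1*862729)) + x(557, -100) = (1032 + ((-9 + 4*√3110/7) - 1*862729)) + 2*(300 + 557)/(-185 + 557) = (1032 + ((-9 + 4*√3110/7) - 862729)) + 2*857/372 = (1032 + (-862738 + 4*√3110/7)) + 2*(1/372)*857 = (-861706 + 4*√3110/7) + 857/186 = -160276459/186 + 4*√3110/7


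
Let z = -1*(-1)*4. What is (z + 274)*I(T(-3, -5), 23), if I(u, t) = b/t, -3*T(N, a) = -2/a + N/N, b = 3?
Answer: 834/23 ≈ 36.261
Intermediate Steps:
T(N, a) = -⅓ + 2/(3*a) (T(N, a) = -(-2/a + N/N)/3 = -(-2/a + 1)/3 = -(1 - 2/a)/3 = -⅓ + 2/(3*a))
z = 4 (z = 1*4 = 4)
I(u, t) = 3/t
(z + 274)*I(T(-3, -5), 23) = (4 + 274)*(3/23) = 278*(3*(1/23)) = 278*(3/23) = 834/23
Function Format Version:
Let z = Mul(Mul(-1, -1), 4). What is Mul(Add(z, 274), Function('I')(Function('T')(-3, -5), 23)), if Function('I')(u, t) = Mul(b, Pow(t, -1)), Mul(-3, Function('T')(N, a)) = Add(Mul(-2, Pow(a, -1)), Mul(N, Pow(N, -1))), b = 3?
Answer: Rational(834, 23) ≈ 36.261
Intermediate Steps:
Function('T')(N, a) = Add(Rational(-1, 3), Mul(Rational(2, 3), Pow(a, -1))) (Function('T')(N, a) = Mul(Rational(-1, 3), Add(Mul(-2, Pow(a, -1)), Mul(N, Pow(N, -1)))) = Mul(Rational(-1, 3), Add(Mul(-2, Pow(a, -1)), 1)) = Mul(Rational(-1, 3), Add(1, Mul(-2, Pow(a, -1)))) = Add(Rational(-1, 3), Mul(Rational(2, 3), Pow(a, -1))))
z = 4 (z = Mul(1, 4) = 4)
Function('I')(u, t) = Mul(3, Pow(t, -1))
Mul(Add(z, 274), Function('I')(Function('T')(-3, -5), 23)) = Mul(Add(4, 274), Mul(3, Pow(23, -1))) = Mul(278, Mul(3, Rational(1, 23))) = Mul(278, Rational(3, 23)) = Rational(834, 23)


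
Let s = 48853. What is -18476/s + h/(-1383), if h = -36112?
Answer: 1738627228/67563699 ≈ 25.733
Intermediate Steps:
-18476/s + h/(-1383) = -18476/48853 - 36112/(-1383) = -18476*1/48853 - 36112*(-1/1383) = -18476/48853 + 36112/1383 = 1738627228/67563699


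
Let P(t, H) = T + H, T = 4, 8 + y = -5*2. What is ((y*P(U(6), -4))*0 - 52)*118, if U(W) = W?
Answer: -6136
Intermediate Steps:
y = -18 (y = -8 - 5*2 = -8 - 10 = -18)
P(t, H) = 4 + H
((y*P(U(6), -4))*0 - 52)*118 = (-18*(4 - 4)*0 - 52)*118 = (-18*0*0 - 52)*118 = (0*0 - 52)*118 = (0 - 52)*118 = -52*118 = -6136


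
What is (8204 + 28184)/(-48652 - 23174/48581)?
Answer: -883882714/1181792993 ≈ -0.74792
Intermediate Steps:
(8204 + 28184)/(-48652 - 23174/48581) = 36388/(-48652 - 23174*1/48581) = 36388/(-48652 - 23174/48581) = 36388/(-2363585986/48581) = 36388*(-48581/2363585986) = -883882714/1181792993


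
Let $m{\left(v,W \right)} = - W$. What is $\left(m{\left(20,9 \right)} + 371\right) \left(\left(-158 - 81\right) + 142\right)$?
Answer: $-35114$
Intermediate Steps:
$\left(m{\left(20,9 \right)} + 371\right) \left(\left(-158 - 81\right) + 142\right) = \left(\left(-1\right) 9 + 371\right) \left(\left(-158 - 81\right) + 142\right) = \left(-9 + 371\right) \left(-239 + 142\right) = 362 \left(-97\right) = -35114$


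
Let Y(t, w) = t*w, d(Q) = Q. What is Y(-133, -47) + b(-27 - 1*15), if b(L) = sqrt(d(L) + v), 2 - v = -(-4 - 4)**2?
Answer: 6251 + 2*sqrt(6) ≈ 6255.9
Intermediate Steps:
v = 66 (v = 2 - (-1)*(-4 - 4)**2 = 2 - (-1)*(-8)**2 = 2 - (-1)*64 = 2 - 1*(-64) = 2 + 64 = 66)
b(L) = sqrt(66 + L) (b(L) = sqrt(L + 66) = sqrt(66 + L))
Y(-133, -47) + b(-27 - 1*15) = -133*(-47) + sqrt(66 + (-27 - 1*15)) = 6251 + sqrt(66 + (-27 - 15)) = 6251 + sqrt(66 - 42) = 6251 + sqrt(24) = 6251 + 2*sqrt(6)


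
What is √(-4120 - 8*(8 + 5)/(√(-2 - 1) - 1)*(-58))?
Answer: 2*√2*√((1269 - 515*I*√3)/(-1 + I*√3)) ≈ 16.979 - 76.917*I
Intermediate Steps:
√(-4120 - 8*(8 + 5)/(√(-2 - 1) - 1)*(-58)) = √(-4120 - 8*13/(√(-3) - 1)*(-58)) = √(-4120 - 8*13/(I*√3 - 1)*(-58)) = √(-4120 - 8*13/(-1 + I*√3)*(-58)) = √(-4120 - 8/(-1/13 + I*√3/13)*(-58)) = √(-4120 + 464/(-1/13 + I*√3/13))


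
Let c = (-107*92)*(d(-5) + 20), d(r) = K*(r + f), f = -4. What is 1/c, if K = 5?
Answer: 1/246100 ≈ 4.0634e-6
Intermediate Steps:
d(r) = -20 + 5*r (d(r) = 5*(r - 4) = 5*(-4 + r) = -20 + 5*r)
c = 246100 (c = (-107*92)*((-20 + 5*(-5)) + 20) = -9844*((-20 - 25) + 20) = -9844*(-45 + 20) = -9844*(-25) = 246100)
1/c = 1/246100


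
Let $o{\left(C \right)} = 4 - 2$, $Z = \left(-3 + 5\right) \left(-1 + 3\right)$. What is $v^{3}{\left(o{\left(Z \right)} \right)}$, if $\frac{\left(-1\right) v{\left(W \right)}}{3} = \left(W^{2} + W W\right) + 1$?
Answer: $-19683$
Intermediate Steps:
$Z = 4$ ($Z = 2 \cdot 2 = 4$)
$o{\left(C \right)} = 2$
$v{\left(W \right)} = -3 - 6 W^{2}$ ($v{\left(W \right)} = - 3 \left(\left(W^{2} + W W\right) + 1\right) = - 3 \left(\left(W^{2} + W^{2}\right) + 1\right) = - 3 \left(2 W^{2} + 1\right) = - 3 \left(1 + 2 W^{2}\right) = -3 - 6 W^{2}$)
$v^{3}{\left(o{\left(Z \right)} \right)} = \left(-3 - 6 \cdot 2^{2}\right)^{3} = \left(-3 - 24\right)^{3} = \left(-27\right)^{3} = -19683$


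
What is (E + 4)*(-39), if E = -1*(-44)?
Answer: -1872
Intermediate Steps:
E = 44
(E + 4)*(-39) = (44 + 4)*(-39) = 48*(-39) = -1872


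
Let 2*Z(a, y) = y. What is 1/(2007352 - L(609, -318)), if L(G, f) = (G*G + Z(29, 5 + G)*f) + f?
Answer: 1/1734415 ≈ 5.7656e-7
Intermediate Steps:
Z(a, y) = y/2
L(G, f) = f + G**2 + f*(5/2 + G/2) (L(G, f) = (G*G + ((5 + G)/2)*f) + f = (G**2 + (5/2 + G/2)*f) + f = (G**2 + f*(5/2 + G/2)) + f = f + G**2 + f*(5/2 + G/2))
1/(2007352 - L(609, -318)) = 1/(2007352 - (-318 + 609**2 + (1/2)*(-318)*(5 + 609))) = 1/(2007352 - (-318 + 370881 + (1/2)*(-318)*614)) = 1/(2007352 - (-318 + 370881 - 97626)) = 1/(2007352 - 1*272937) = 1/(2007352 - 272937) = 1/1734415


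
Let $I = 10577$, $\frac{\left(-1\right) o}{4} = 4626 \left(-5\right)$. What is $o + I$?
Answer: $103097$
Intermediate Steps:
$o = 92520$ ($o = - 4 \cdot 4626 \left(-5\right) = \left(-4\right) \left(-23130\right) = 92520$)
$o + I = 92520 + 10577 = 103097$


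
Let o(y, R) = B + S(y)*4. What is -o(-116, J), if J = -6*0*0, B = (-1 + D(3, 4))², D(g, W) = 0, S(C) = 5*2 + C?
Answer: 423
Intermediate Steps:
S(C) = 10 + C
B = 1 (B = (-1 + 0)² = (-1)² = 1)
J = 0 (J = 0*0 = 0)
o(y, R) = 41 + 4*y (o(y, R) = 1 + (10 + y)*4 = 1 + (40 + 4*y) = 41 + 4*y)
-o(-116, J) = -(41 + 4*(-116)) = -(41 - 464) = -1*(-423) = 423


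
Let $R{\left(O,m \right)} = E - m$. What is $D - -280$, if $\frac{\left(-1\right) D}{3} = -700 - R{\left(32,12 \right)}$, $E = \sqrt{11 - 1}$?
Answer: $2344 + 3 \sqrt{10} \approx 2353.5$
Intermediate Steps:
$E = \sqrt{10} \approx 3.1623$
$R{\left(O,m \right)} = \sqrt{10} - m$
$D = 2064 + 3 \sqrt{10}$ ($D = - 3 \left(-700 - \left(\sqrt{10} - 12\right)\right) = - 3 \left(-700 - \left(-12 + \sqrt{10}\right)\right) = - 3 \left(-700 + \left(12 - \sqrt{10}\right)\right) = - 3 \left(-688 - \sqrt{10}\right) = 2064 + 3 \sqrt{10} \approx 2073.5$)
$D - -280 = \left(2064 + 3 \sqrt{10}\right) - -280 = \left(2064 + 3 \sqrt{10}\right) + 280 = 2344 + 3 \sqrt{10}$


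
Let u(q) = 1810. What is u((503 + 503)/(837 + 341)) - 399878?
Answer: -398068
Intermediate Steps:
u((503 + 503)/(837 + 341)) - 399878 = 1810 - 399878 = -398068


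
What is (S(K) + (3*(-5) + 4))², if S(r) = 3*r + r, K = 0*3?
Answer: 121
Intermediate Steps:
K = 0
S(r) = 4*r
(S(K) + (3*(-5) + 4))² = (4*0 + (3*(-5) + 4))² = (0 + (-15 + 4))² = (0 - 11)² = (-11)² = 121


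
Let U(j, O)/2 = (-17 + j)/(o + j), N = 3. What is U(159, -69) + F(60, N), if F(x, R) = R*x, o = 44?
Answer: 36824/203 ≈ 181.40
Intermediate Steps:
U(j, O) = 2*(-17 + j)/(44 + j) (U(j, O) = 2*((-17 + j)/(44 + j)) = 2*(-17 + j)/(44 + j))
U(159, -69) + F(60, N) = 2*(-17 + 159)/(44 + 159) + 3*60 = 2*142/203 + 180 = 2*(1/203)*142 + 180 = 284/203 + 180 = 36824/203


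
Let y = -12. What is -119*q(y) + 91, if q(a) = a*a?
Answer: -17045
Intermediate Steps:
q(a) = a²
-119*q(y) + 91 = -119*(-12)² + 91 = -119*144 + 91 = -17136 + 91 = -17045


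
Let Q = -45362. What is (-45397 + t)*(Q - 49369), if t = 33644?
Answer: 1113373443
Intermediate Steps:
(-45397 + t)*(Q - 49369) = (-45397 + 33644)*(-45362 - 49369) = -11753*(-94731) = 1113373443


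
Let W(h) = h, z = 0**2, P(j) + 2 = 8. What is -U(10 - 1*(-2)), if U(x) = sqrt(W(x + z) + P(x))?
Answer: -3*sqrt(2) ≈ -4.2426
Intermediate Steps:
P(j) = 6 (P(j) = -2 + 8 = 6)
z = 0
U(x) = sqrt(6 + x) (U(x) = sqrt((x + 0) + 6) = sqrt(x + 6) = sqrt(6 + x))
-U(10 - 1*(-2)) = -sqrt(6 + (10 - 1*(-2))) = -sqrt(6 + (10 + 2)) = -sqrt(6 + 12) = -sqrt(18) = -3*sqrt(2)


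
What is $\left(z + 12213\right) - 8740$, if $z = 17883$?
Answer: $21356$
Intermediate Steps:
$\left(z + 12213\right) - 8740 = \left(17883 + 12213\right) - 8740 = 30096 - 8740 = 21356$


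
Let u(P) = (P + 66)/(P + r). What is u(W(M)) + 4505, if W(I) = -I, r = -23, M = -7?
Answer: 72007/16 ≈ 4500.4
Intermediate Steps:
u(P) = (66 + P)/(-23 + P) (u(P) = (P + 66)/(P - 23) = (66 + P)/(-23 + P))
u(W(M)) + 4505 = (66 - 1*(-7))/(-23 - 1*(-7)) + 4505 = (66 + 7)/(-23 + 7) + 4505 = 73/(-16) + 4505 = -1/16*73 + 4505 = -73/16 + 4505 = 72007/16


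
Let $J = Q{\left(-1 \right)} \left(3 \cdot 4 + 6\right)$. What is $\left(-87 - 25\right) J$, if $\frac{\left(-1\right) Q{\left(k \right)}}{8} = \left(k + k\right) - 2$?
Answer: $-64512$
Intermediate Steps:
$Q{\left(k \right)} = 16 - 16 k$ ($Q{\left(k \right)} = - 8 \left(\left(k + k\right) - 2\right) = - 8 \left(2 k - 2\right) = - 8 \left(-2 + 2 k\right) = 16 - 16 k$)
$J = 576$ ($J = \left(16 - -16\right) \left(3 \cdot 4 + 6\right) = \left(16 + 16\right) \left(12 + 6\right) = 32 \cdot 18 = 576$)
$\left(-87 - 25\right) J = \left(-87 - 25\right) 576 = \left(-112\right) 576 = -64512$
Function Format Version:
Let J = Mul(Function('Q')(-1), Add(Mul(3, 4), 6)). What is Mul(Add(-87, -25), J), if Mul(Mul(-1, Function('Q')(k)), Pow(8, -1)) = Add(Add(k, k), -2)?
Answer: -64512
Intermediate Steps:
Function('Q')(k) = Add(16, Mul(-16, k)) (Function('Q')(k) = Mul(-8, Add(Add(k, k), -2)) = Mul(-8, Add(Mul(2, k), -2)) = Mul(-8, Add(-2, Mul(2, k))) = Add(16, Mul(-16, k)))
J = 576 (J = Mul(Add(16, Mul(-16, -1)), Add(Mul(3, 4), 6)) = Mul(Add(16, 16), Add(12, 6)) = Mul(32, 18) = 576)
Mul(Add(-87, -25), J) = Mul(Add(-87, -25), 576) = Mul(-112, 576) = -64512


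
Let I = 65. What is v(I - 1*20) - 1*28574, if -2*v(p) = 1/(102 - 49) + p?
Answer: -1515615/53 ≈ -28597.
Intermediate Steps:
v(p) = -1/106 - p/2 (v(p) = -(1/(102 - 49) + p)/2 = -(1/53 + p)/2 = -1/106 - p/2)
v(I - 1*20) - 1*28574 = (-1/106 - (65 - 1*20)/2) - 1*28574 = (-1/106 - (65 - 20)/2) - 28574 = (-1/106 - ½*45) - 28574 = (-1/106 - 45/2) - 28574 = -1193/53 - 28574 = -1515615/53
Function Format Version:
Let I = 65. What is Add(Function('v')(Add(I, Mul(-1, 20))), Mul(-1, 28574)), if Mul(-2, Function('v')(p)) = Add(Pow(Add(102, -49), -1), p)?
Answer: Rational(-1515615, 53) ≈ -28597.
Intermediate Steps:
Function('v')(p) = Add(Rational(-1, 106), Mul(Rational(-1, 2), p)) (Function('v')(p) = Mul(Rational(-1, 2), Add(Pow(Add(102, -49), -1), p)) = Mul(Rational(-1, 2), Add(Pow(53, -1), p)) = Mul(Rational(-1, 2), Add(Rational(1, 53), p)) = Add(Rational(-1, 106), Mul(Rational(-1, 2), p)))
Add(Function('v')(Add(I, Mul(-1, 20))), Mul(-1, 28574)) = Add(Add(Rational(-1, 106), Mul(Rational(-1, 2), Add(65, Mul(-1, 20)))), Mul(-1, 28574)) = Add(Add(Rational(-1, 106), Mul(Rational(-1, 2), Add(65, -20))), -28574) = Add(Add(Rational(-1, 106), Mul(Rational(-1, 2), 45)), -28574) = Add(Add(Rational(-1, 106), Rational(-45, 2)), -28574) = Add(Rational(-1193, 53), -28574) = Rational(-1515615, 53)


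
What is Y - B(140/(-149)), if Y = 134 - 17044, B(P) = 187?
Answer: -17097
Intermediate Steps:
Y = -16910
Y - B(140/(-149)) = -16910 - 1*187 = -16910 - 187 = -17097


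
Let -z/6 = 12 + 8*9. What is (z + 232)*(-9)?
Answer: 2448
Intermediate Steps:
z = -504 (z = -6*(12 + 8*9) = -6*(12 + 72) = -6*84 = -504)
(z + 232)*(-9) = (-504 + 232)*(-9) = -272*(-9) = 2448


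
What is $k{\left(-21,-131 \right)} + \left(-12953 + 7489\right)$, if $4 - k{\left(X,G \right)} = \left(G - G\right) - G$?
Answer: $-5591$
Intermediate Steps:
$k{\left(X,G \right)} = 4 + G$ ($k{\left(X,G \right)} = 4 - \left(\left(G - G\right) - G\right) = 4 - \left(0 - G\right) = 4 - - G = 4 + G$)
$k{\left(-21,-131 \right)} + \left(-12953 + 7489\right) = \left(4 - 131\right) + \left(-12953 + 7489\right) = -127 - 5464 = -5591$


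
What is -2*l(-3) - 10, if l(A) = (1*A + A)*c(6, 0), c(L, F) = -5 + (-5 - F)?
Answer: -130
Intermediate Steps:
c(L, F) = -10 - F
l(A) = -20*A (l(A) = (1*A + A)*(-10 - 1*0) = (A + A)*(-10 + 0) = (2*A)*(-10) = -20*A)
-2*l(-3) - 10 = -(-40)*(-3) - 10 = -2*60 - 10 = -120 - 10 = -130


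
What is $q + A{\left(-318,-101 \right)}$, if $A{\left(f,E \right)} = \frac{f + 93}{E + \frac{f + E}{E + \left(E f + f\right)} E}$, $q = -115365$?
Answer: $- \frac{72892640985}{631856} \approx -1.1536 \cdot 10^{5}$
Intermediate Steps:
$A{\left(f,E \right)} = \frac{93 + f}{E + \frac{E \left(E + f\right)}{E + f + E f}}$ ($A{\left(f,E \right)} = \frac{93 + f}{E + \frac{E + f}{E + \left(f + E f\right)} E} = \frac{93 + f}{E + \frac{E + f}{E + f + E f} E} = \frac{93 + f}{E + \frac{E \left(E + f\right)}{E + f + E f}}$)
$q + A{\left(-318,-101 \right)} = -115365 + \frac{\left(-318\right)^{2} + 93 \left(-101\right) + 93 \left(-318\right) - 101 \left(-318\right)^{2} + 94 \left(-101\right) \left(-318\right)}{\left(-101\right) \left(2 \left(-101\right) + 2 \left(-318\right) - -32118\right)} = -115365 - \frac{101124 - 9393 - 29574 - 10213524 + 3019092}{101 \left(-202 - 636 + 32118\right)} = -115365 - \frac{101124 - 9393 - 29574 - 10213524 + 3019092}{101 \cdot 31280} = -115365 - \frac{1}{3159280} \left(-7132275\right) = -115365 + \frac{1426455}{631856} = - \frac{72892640985}{631856}$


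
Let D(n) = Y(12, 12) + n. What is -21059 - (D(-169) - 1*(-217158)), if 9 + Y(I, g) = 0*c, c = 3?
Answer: -238039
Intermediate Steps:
Y(I, g) = -9 (Y(I, g) = -9 + 0*3 = -9 + 0 = -9)
D(n) = -9 + n
-21059 - (D(-169) - 1*(-217158)) = -21059 - ((-9 - 169) - 1*(-217158)) = -21059 - (-178 + 217158) = -21059 - 1*216980 = -21059 - 216980 = -238039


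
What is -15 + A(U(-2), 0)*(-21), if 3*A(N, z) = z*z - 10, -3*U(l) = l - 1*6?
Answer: 55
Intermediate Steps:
U(l) = 2 - l/3 (U(l) = -(l - 1*6)/3 = -(l - 6)/3 = -(-6 + l)/3 = 2 - l/3)
A(N, z) = -10/3 + z**2/3 (A(N, z) = (z*z - 10)/3 = (z**2 - 10)/3 = (-10 + z**2)/3 = -10/3 + z**2/3)
-15 + A(U(-2), 0)*(-21) = -15 + (-10/3 + (1/3)*0**2)*(-21) = -15 + (-10/3 + (1/3)*0)*(-21) = -15 + (-10/3 + 0)*(-21) = -15 - 10/3*(-21) = -15 + 70 = 55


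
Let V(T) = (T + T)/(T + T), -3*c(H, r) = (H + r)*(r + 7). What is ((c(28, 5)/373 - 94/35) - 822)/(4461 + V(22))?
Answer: -5385446/29125705 ≈ -0.18490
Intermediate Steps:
c(H, r) = -(7 + r)*(H + r)/3 (c(H, r) = -(H + r)*(r + 7)/3 = -(H + r)*(7 + r)/3 = -(7 + r)*(H + r)/3)
V(T) = 1 (V(T) = (2*T)/((2*T)) = (2*T)*(1/(2*T)) = 1)
((c(28, 5)/373 - 94/35) - 822)/(4461 + V(22)) = (((-7/3*28 - 7/3*5 - ⅓*5² - ⅓*28*5)/373 - 94/35) - 822)/(4461 + 1) = (((-196/3 - 35/3 - ⅓*25 - 140/3)*(1/373) - 94*1/35) - 822)/4462 = (((-196/3 - 35/3 - 25/3 - 140/3)*(1/373) - 94/35) - 822)*(1/4462) = ((-132*1/373 - 94/35) - 822)*(1/4462) = ((-132/373 - 94/35) - 822)*(1/4462) = (-39682/13055 - 822)*(1/4462) = -10770892/13055*1/4462 = -5385446/29125705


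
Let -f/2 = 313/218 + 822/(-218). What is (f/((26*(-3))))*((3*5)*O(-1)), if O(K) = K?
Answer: 2545/2834 ≈ 0.89802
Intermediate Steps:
f = 509/109 (f = -2*(313/218 + 822/(-218)) = -2*(313*(1/218) + 822*(-1/218)) = -2*(313/218 - 411/109) = -2*(-509/218) = 509/109 ≈ 4.6697)
(f/((26*(-3))))*((3*5)*O(-1)) = (509/(109*((26*(-3)))))*((3*5)*(-1)) = ((509/109)/(-78))*(15*(-1)) = ((509/109)*(-1/78))*(-15) = -509/8502*(-15) = 2545/2834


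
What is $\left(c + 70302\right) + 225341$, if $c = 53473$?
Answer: $349116$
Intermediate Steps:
$\left(c + 70302\right) + 225341 = \left(53473 + 70302\right) + 225341 = 123775 + 225341 = 349116$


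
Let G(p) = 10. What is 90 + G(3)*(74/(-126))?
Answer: 5300/63 ≈ 84.127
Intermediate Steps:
90 + G(3)*(74/(-126)) = 90 + 10*(74/(-126)) = 90 + 10*(74*(-1/126)) = 90 + 10*(-37/63) = 90 - 370/63 = 5300/63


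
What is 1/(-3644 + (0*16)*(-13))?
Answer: -1/3644 ≈ -0.00027442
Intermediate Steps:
1/(-3644 + (0*16)*(-13)) = 1/(-3644 + 0*(-13)) = 1/(-3644 + 0) = 1/(-3644) = -1/3644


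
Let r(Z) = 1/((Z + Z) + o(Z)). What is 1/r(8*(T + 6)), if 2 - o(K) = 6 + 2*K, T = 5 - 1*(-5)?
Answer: -4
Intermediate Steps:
T = 10 (T = 5 + 5 = 10)
o(K) = -4 - 2*K (o(K) = 2 - (6 + 2*K) = 2 + (-6 - 2*K) = -4 - 2*K)
r(Z) = -1/4 (r(Z) = 1/((Z + Z) + (-4 - 2*Z)) = 1/(2*Z + (-4 - 2*Z)) = 1/(-4) = -1/4)
1/r(8*(T + 6)) = 1/(-1/4) = -4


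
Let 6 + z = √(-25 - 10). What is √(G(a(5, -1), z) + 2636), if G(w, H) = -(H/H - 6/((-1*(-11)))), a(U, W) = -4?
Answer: √318901/11 ≈ 51.338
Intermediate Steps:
z = -6 + I*√35 (z = -6 + √(-25 - 10) = -6 + √(-35) = -6 + I*√35 ≈ -6.0 + 5.9161*I)
G(w, H) = -5/11 (G(w, H) = -(1 - 6/11) = -1*5/11 = -5/11)
√(G(a(5, -1), z) + 2636) = √(-5/11 + 2636) = √(28991/11) = √318901/11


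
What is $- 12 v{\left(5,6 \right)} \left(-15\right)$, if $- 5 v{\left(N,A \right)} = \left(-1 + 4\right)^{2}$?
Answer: $-324$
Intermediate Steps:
$v{\left(N,A \right)} = - \frac{9}{5}$ ($v{\left(N,A \right)} = - \frac{\left(-1 + 4\right)^{2}}{5} = - \frac{3^{2}}{5} = \left(- \frac{1}{5}\right) 9 = - \frac{9}{5}$)
$- 12 v{\left(5,6 \right)} \left(-15\right) = \left(-12\right) \left(- \frac{9}{5}\right) \left(-15\right) = \frac{108}{5} \left(-15\right) = -324$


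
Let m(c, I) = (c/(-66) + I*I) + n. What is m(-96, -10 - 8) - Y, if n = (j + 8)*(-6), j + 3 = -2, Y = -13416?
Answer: 150958/11 ≈ 13723.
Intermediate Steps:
j = -5 (j = -3 - 2 = -5)
n = -18 (n = (-5 + 8)*(-6) = 3*(-6) = -18)
m(c, I) = -18 + I**2 - c/66 (m(c, I) = (c/(-66) + I*I) - 18 = (-c/66 + I**2) - 18 = (I**2 - c/66) - 18 = -18 + I**2 - c/66)
m(-96, -10 - 8) - Y = (-18 + (-10 - 8)**2 - 1/66*(-96)) - 1*(-13416) = (-18 + (-18)**2 + 16/11) + 13416 = (-18 + 324 + 16/11) + 13416 = 3382/11 + 13416 = 150958/11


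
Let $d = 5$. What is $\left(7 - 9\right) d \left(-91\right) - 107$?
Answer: $803$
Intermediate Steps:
$\left(7 - 9\right) d \left(-91\right) - 107 = \left(7 - 9\right) 5 \left(-91\right) - 107 = \left(-2\right) 5 \left(-91\right) - 107 = \left(-10\right) \left(-91\right) - 107 = 910 - 107 = 803$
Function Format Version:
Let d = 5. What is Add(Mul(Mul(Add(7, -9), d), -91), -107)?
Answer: 803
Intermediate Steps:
Add(Mul(Mul(Add(7, -9), d), -91), -107) = Add(Mul(Mul(Add(7, -9), 5), -91), -107) = Add(Mul(Mul(-2, 5), -91), -107) = Add(Mul(-10, -91), -107) = Add(910, -107) = 803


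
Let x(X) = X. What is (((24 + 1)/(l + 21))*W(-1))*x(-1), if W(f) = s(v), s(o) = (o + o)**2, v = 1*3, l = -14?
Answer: -900/7 ≈ -128.57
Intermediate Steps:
v = 3
s(o) = 4*o**2 (s(o) = (2*o)**2 = 4*o**2)
W(f) = 36 (W(f) = 4*3**2 = 4*9 = 36)
(((24 + 1)/(l + 21))*W(-1))*x(-1) = (((24 + 1)/(-14 + 21))*36)*(-1) = ((25/7)*36)*(-1) = (900/7)*(-1) = -900/7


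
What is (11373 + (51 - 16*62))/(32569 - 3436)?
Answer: 10432/29133 ≈ 0.35808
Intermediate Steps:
(11373 + (51 - 16*62))/(32569 - 3436) = (11373 + (51 - 992))/29133 = (11373 - 941)*(1/29133) = 10432*(1/29133) = 10432/29133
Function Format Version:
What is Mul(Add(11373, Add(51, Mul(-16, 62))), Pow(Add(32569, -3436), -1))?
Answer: Rational(10432, 29133) ≈ 0.35808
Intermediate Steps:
Mul(Add(11373, Add(51, Mul(-16, 62))), Pow(Add(32569, -3436), -1)) = Mul(Add(11373, Add(51, -992)), Pow(29133, -1)) = Mul(Add(11373, -941), Rational(1, 29133)) = Mul(10432, Rational(1, 29133)) = Rational(10432, 29133)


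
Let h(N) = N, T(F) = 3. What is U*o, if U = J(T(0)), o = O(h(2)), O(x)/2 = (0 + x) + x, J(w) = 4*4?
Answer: 128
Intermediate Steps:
J(w) = 16
O(x) = 4*x (O(x) = 2*((0 + x) + x) = 2*(x + x) = 2*(2*x) = 4*x)
o = 8 (o = 4*2 = 8)
U = 16
U*o = 16*8 = 128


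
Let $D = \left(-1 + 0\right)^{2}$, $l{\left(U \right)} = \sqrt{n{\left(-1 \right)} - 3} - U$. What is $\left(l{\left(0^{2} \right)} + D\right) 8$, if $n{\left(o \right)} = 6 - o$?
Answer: $24$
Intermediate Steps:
$l{\left(U \right)} = 2 - U$ ($l{\left(U \right)} = \sqrt{\left(6 - -1\right) - 3} - U = \sqrt{\left(6 + 1\right) - 3} - U = \sqrt{7 - 3} - U = \sqrt{4} - U = 2 - U$)
$D = 1$ ($D = \left(-1\right)^{2} = 1$)
$\left(l{\left(0^{2} \right)} + D\right) 8 = \left(\left(2 - 0^{2}\right) + 1\right) 8 = \left(\left(2 - 0\right) + 1\right) 8 = \left(\left(2 + 0\right) + 1\right) 8 = \left(2 + 1\right) 8 = 3 \cdot 8 = 24$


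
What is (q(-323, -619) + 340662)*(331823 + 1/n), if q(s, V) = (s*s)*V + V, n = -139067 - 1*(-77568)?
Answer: -1310923719647431008/61499 ≈ -2.1316e+13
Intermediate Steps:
n = -61499 (n = -139067 + 77568 = -61499)
q(s, V) = V + V*s² (q(s, V) = s²*V + V = V*s² + V = V + V*s²)
(q(-323, -619) + 340662)*(331823 + 1/n) = (-619*(1 + (-323)²) + 340662)*(331823 + 1/(-61499)) = (-619*(1 + 104329) + 340662)*(331823 - 1/61499) = (-619*104330 + 340662)*(20406782676/61499) = (-64580270 + 340662)*(20406782676/61499) = -64239608*20406782676/61499 = -1310923719647431008/61499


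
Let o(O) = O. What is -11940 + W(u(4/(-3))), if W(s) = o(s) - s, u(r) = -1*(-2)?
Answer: -11940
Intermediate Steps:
u(r) = 2
W(s) = 0 (W(s) = s - s = 0)
-11940 + W(u(4/(-3))) = -11940 + 0 = -11940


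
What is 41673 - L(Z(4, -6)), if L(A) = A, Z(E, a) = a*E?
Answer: 41697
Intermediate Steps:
Z(E, a) = E*a
41673 - L(Z(4, -6)) = 41673 - 4*(-6) = 41673 - 1*(-24) = 41673 + 24 = 41697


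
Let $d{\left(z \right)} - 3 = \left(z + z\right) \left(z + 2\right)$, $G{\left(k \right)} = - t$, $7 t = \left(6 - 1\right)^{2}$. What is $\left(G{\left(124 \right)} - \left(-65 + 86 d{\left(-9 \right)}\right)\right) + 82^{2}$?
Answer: $- \frac{30160}{7} \approx -4308.6$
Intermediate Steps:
$t = \frac{25}{7}$ ($t = \frac{\left(6 - 1\right)^{2}}{7} = \frac{5^{2}}{7} = \frac{1}{7} \cdot 25 = \frac{25}{7} \approx 3.5714$)
$G{\left(k \right)} = - \frac{25}{7}$ ($G{\left(k \right)} = \left(-1\right) \frac{25}{7} = - \frac{25}{7}$)
$d{\left(z \right)} = 3 + 2 z \left(2 + z\right)$ ($d{\left(z \right)} = 3 + \left(z + z\right) \left(z + 2\right) = 3 + 2 z \left(2 + z\right)$)
$\left(G{\left(124 \right)} - \left(-65 + 86 d{\left(-9 \right)}\right)\right) + 82^{2} = \left(- \frac{25}{7} + \left(65 - 86 \left(3 + 2 \left(-9\right)^{2} + 4 \left(-9\right)\right)\right)\right) + 82^{2} = \left(- \frac{25}{7} + \left(65 - 86 \left(3 + 2 \cdot 81 - 36\right)\right)\right) + 6724 = \left(- \frac{25}{7} + \left(65 - 86 \left(3 + 162 - 36\right)\right)\right) + 6724 = \left(- \frac{25}{7} + \left(65 - 11094\right)\right) + 6724 = \left(- \frac{25}{7} - 11029\right) + 6724 = - \frac{77228}{7} + 6724 = - \frac{30160}{7}$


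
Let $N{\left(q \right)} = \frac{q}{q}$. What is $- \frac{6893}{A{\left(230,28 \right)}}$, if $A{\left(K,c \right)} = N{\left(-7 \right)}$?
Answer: $-6893$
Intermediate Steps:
$N{\left(q \right)} = 1$
$A{\left(K,c \right)} = 1$
$- \frac{6893}{A{\left(230,28 \right)}} = - \frac{6893}{1} = \left(-6893\right) 1 = -6893$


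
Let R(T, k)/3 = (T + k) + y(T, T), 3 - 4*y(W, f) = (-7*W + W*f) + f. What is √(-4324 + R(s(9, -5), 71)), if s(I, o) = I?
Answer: I*√4102 ≈ 64.047*I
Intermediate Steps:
y(W, f) = ¾ - f/4 + 7*W/4 - W*f/4 (y(W, f) = ¾ - ((-7*W + W*f) + f)/4 = ¾ - (f - 7*W + W*f)/4 = ¾ + (-f/4 + 7*W/4 - W*f/4) = ¾ - f/4 + 7*W/4 - W*f/4)
R(T, k) = 9/4 + 3*k - 3*T²/4 + 15*T/2 (R(T, k) = 3*((T + k) + (¾ - T/4 + 7*T/4 - T*T/4)) = 3*((T + k) + (¾ - T/4 + 7*T/4 - T²/4)) = 3*((T + k) + (¾ - T²/4 + 3*T/2)) = 3*(¾ + k - T²/4 + 5*T/2) = 9/4 + 3*k - 3*T²/4 + 15*T/2)
√(-4324 + R(s(9, -5), 71)) = √(-4324 + (9/4 + 3*71 - ¾*9² + (15/2)*9)) = √(-4324 + (9/4 + 213 - ¾*81 + 135/2)) = √(-4324 + (9/4 + 213 - 243/4 + 135/2)) = √(-4324 + 222) = √(-4102) = I*√4102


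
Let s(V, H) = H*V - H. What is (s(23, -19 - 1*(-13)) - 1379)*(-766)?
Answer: 1157426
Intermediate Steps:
s(V, H) = -H + H*V
(s(23, -19 - 1*(-13)) - 1379)*(-766) = ((-19 - 1*(-13))*(-1 + 23) - 1379)*(-766) = ((-19 + 13)*22 - 1379)*(-766) = (-6*22 - 1379)*(-766) = (-132 - 1379)*(-766) = -1511*(-766) = 1157426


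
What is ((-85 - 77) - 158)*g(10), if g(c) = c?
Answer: -3200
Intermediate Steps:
((-85 - 77) - 158)*g(10) = ((-85 - 77) - 158)*10 = (-162 - 158)*10 = -320*10 = -3200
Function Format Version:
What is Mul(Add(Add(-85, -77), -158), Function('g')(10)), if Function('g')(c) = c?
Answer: -3200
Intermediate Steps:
Mul(Add(Add(-85, -77), -158), Function('g')(10)) = Mul(Add(Add(-85, -77), -158), 10) = Mul(Add(-162, -158), 10) = Mul(-320, 10) = -3200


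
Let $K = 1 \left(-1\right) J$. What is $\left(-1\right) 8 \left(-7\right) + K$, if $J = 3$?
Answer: $53$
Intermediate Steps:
$K = -3$ ($K = 1 \left(-1\right) 3 = \left(-1\right) 3 = -3$)
$\left(-1\right) 8 \left(-7\right) + K = \left(-1\right) 8 \left(-7\right) - 3 = \left(-8\right) \left(-7\right) - 3 = 56 - 3 = 53$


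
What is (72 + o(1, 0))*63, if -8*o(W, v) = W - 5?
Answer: 9135/2 ≈ 4567.5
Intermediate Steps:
o(W, v) = 5/8 - W/8 (o(W, v) = -(W - 5)/8 = -(-5 + W)/8 = 5/8 - W/8)
(72 + o(1, 0))*63 = (72 + (5/8 - 1/8*1))*63 = (72 + (5/8 - 1/8))*63 = (72 + 1/2)*63 = (145/2)*63 = 9135/2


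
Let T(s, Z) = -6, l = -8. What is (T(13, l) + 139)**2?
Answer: 17689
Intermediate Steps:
(T(13, l) + 139)**2 = (-6 + 139)**2 = 133**2 = 17689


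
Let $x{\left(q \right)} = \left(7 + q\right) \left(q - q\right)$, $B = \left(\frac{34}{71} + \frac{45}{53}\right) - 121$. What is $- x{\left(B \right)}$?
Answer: $0$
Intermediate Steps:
$B = - \frac{450326}{3763}$ ($B = \left(34 \cdot \frac{1}{71} + 45 \cdot \frac{1}{53}\right) - 121 = \left(\frac{34}{71} + \frac{45}{53}\right) - 121 = \frac{4997}{3763} - 121 = - \frac{450326}{3763} \approx -119.67$)
$x{\left(q \right)} = 0$ ($x{\left(q \right)} = \left(7 + q\right) 0 = 0$)
$- x{\left(B \right)} = \left(-1\right) 0 = 0$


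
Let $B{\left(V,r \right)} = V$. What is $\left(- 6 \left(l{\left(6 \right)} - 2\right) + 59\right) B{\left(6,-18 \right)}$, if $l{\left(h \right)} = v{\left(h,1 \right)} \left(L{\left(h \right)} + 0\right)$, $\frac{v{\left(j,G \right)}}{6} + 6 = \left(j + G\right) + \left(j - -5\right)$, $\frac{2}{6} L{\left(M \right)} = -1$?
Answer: $8202$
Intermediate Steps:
$L{\left(M \right)} = -3$ ($L{\left(M \right)} = 3 \left(-1\right) = -3$)
$v{\left(j,G \right)} = -6 + 6 G + 12 j$ ($v{\left(j,G \right)} = -36 + 6 \left(\left(j + G\right) + \left(j - -5\right)\right) = -36 + 6 \left(\left(G + j\right) + \left(j + 5\right)\right) = -36 + 6 \left(\left(G + j\right) + \left(5 + j\right)\right) = -36 + 6 \left(5 + G + 2 j\right) = -36 + \left(30 + 6 G + 12 j\right) = -6 + 6 G + 12 j$)
$l{\left(h \right)} = - 36 h$ ($l{\left(h \right)} = \left(-6 + 6 \cdot 1 + 12 h\right) \left(-3 + 0\right) = \left(-6 + 6 + 12 h\right) \left(-3\right) = 12 h \left(-3\right) = - 36 h$)
$\left(- 6 \left(l{\left(6 \right)} - 2\right) + 59\right) B{\left(6,-18 \right)} = \left(- 6 \left(\left(-36\right) 6 - 2\right) + 59\right) 6 = \left(- 6 \left(-216 - 2\right) + 59\right) 6 = \left(\left(-6\right) \left(-218\right) + 59\right) 6 = \left(1308 + 59\right) 6 = 1367 \cdot 6 = 8202$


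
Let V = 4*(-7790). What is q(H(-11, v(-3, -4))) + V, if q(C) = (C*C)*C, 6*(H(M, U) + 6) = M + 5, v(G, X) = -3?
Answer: -31503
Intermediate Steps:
H(M, U) = -31/6 + M/6 (H(M, U) = -6 + (M + 5)/6 = -6 + (5 + M)/6 = -6 + (⅚ + M/6) = -31/6 + M/6)
q(C) = C³ (q(C) = C²*C = C³)
V = -31160
q(H(-11, v(-3, -4))) + V = (-31/6 + (⅙)*(-11))³ - 31160 = (-31/6 - 11/6)³ - 31160 = (-7)³ - 31160 = -343 - 31160 = -31503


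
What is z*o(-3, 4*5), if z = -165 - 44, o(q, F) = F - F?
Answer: 0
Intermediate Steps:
o(q, F) = 0
z = -209
z*o(-3, 4*5) = -209*0 = 0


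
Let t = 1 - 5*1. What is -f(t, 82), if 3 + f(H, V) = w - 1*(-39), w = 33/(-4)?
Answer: -111/4 ≈ -27.750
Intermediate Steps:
w = -33/4 (w = 33*(-1/4) = -33/4 ≈ -8.2500)
t = -4 (t = 1 - 5 = -4)
f(H, V) = 111/4 (f(H, V) = -3 + (-33/4 - 1*(-39)) = -3 + (-33/4 + 39) = -3 + 123/4 = 111/4)
-f(t, 82) = -1*111/4 = -111/4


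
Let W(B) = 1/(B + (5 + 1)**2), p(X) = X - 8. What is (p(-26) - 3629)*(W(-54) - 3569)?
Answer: 26146901/2 ≈ 1.3073e+7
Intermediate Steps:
p(X) = -8 + X
W(B) = 1/(36 + B) (W(B) = 1/(B + 6**2) = 1/(B + 36) = 1/(36 + B))
(p(-26) - 3629)*(W(-54) - 3569) = ((-8 - 26) - 3629)*(1/(36 - 54) - 3569) = (-34 - 3629)*(1/(-18) - 3569) = -3663*(-1/18 - 3569) = -3663*(-64243/18) = 26146901/2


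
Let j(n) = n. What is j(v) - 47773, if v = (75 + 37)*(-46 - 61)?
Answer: -59757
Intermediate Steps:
v = -11984 (v = 112*(-107) = -11984)
j(v) - 47773 = -11984 - 47773 = -59757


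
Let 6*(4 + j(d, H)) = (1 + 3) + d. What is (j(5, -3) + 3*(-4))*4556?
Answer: -66062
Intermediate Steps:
j(d, H) = -10/3 + d/6 (j(d, H) = -4 + ((1 + 3) + d)/6 = -4 + (4 + d)/6 = -4 + (2/3 + d/6) = -10/3 + d/6)
(j(5, -3) + 3*(-4))*4556 = ((-10/3 + (1/6)*5) + 3*(-4))*4556 = ((-10/3 + 5/6) - 12)*4556 = (-5/2 - 12)*4556 = -29/2*4556 = -66062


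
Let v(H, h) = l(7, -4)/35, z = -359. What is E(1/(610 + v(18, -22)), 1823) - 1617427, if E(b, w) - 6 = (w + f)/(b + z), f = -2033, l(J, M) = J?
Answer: -126540503591/78236 ≈ -1.6174e+6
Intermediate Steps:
v(H, h) = ⅕ (v(H, h) = 7/35 = 7*(1/35) = ⅕)
E(b, w) = 6 + (-2033 + w)/(-359 + b) (E(b, w) = 6 + (w - 2033)/(b - 359) = 6 + (-2033 + w)/(-359 + b))
E(1/(610 + v(18, -22)), 1823) - 1617427 = (-4187 + 1823 + 6/(610 + ⅕))/(-359 + 1/(610 + ⅕)) - 1617427 = (-4187 + 1823 + 6/(3051/5))/(-359 + 1/(3051/5)) - 1617427 = (-4187 + 1823 + 6*(5/3051))/(-359 + 5/3051) - 1617427 = (-4187 + 1823 + 10/1017)/(-1095304/3051) - 1617427 = -3051/1095304*(-2404178/1017) - 1617427 = 515181/78236 - 1617427 = -126540503591/78236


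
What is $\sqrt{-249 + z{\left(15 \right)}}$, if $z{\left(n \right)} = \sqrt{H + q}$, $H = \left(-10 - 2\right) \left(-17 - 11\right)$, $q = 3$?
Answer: $\sqrt{-249 + \sqrt{339}} \approx 15.185 i$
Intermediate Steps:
$H = 336$ ($H = \left(-12\right) \left(-28\right) = 336$)
$z{\left(n \right)} = \sqrt{339}$ ($z{\left(n \right)} = \sqrt{336 + 3} = \sqrt{339}$)
$\sqrt{-249 + z{\left(15 \right)}} = \sqrt{-249 + \sqrt{339}}$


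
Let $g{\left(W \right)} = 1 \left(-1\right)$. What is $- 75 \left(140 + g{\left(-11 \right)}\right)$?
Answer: $-10425$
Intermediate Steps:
$g{\left(W \right)} = -1$
$- 75 \left(140 + g{\left(-11 \right)}\right) = - 75 \left(140 - 1\right) = \left(-75\right) 139 = -10425$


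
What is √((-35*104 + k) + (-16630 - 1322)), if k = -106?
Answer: I*√21698 ≈ 147.3*I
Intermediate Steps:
√((-35*104 + k) + (-16630 - 1322)) = √((-35*104 - 106) + (-16630 - 1322)) = √((-3640 - 106) - 17952) = √(-3746 - 17952) = √(-21698) = I*√21698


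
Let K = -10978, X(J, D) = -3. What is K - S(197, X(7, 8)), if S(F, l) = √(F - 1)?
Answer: -10992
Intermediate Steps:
S(F, l) = √(-1 + F)
K - S(197, X(7, 8)) = -10978 - √(-1 + 197) = -10978 - √196 = -10978 - 1*14 = -10978 - 14 = -10992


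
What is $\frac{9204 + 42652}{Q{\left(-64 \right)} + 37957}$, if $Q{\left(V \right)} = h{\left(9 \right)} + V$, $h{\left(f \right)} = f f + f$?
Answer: $\frac{51856}{37983} \approx 1.3652$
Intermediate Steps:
$h{\left(f \right)} = f + f^{2}$ ($h{\left(f \right)} = f^{2} + f = f + f^{2}$)
$Q{\left(V \right)} = 90 + V$ ($Q{\left(V \right)} = 9 \left(1 + 9\right) + V = 9 \cdot 10 + V = 90 + V$)
$\frac{9204 + 42652}{Q{\left(-64 \right)} + 37957} = \frac{9204 + 42652}{\left(90 - 64\right) + 37957} = \frac{51856}{26 + 37957} = \frac{51856}{37983}$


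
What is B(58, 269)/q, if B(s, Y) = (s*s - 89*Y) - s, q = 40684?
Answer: -20635/40684 ≈ -0.50720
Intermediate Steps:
B(s, Y) = s**2 - s - 89*Y (B(s, Y) = (s**2 - 89*Y) - s = s**2 - s - 89*Y)
B(58, 269)/q = (58**2 - 1*58 - 89*269)/40684 = (3364 - 58 - 23941)*(1/40684) = -20635*1/40684 = -20635/40684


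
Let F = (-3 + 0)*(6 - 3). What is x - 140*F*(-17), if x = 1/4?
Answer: -85679/4 ≈ -21420.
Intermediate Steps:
F = -9 (F = -3*3 = -9)
x = ¼ ≈ 0.25000
x - 140*F*(-17) = ¼ - (-1260)*(-17) = ¼ - 140*153 = ¼ - 21420 = -85679/4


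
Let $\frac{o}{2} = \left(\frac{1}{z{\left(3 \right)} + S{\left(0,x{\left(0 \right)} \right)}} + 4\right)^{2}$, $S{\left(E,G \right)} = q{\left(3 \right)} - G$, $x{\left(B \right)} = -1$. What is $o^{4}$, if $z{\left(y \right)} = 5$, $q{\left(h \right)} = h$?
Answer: $\frac{56199671262736}{43046721} \approx 1.3056 \cdot 10^{6}$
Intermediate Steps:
$S{\left(E,G \right)} = 3 - G$
$o = \frac{2738}{81}$ ($o = 2 \left(\frac{1}{5 + \left(3 - -1\right)} + 4\right)^{2} = 2 \left(\frac{1}{5 + \left(3 + 1\right)} + 4\right)^{2} = 2 \left(\frac{1}{5 + 4} + 4\right)^{2} = 2 \left(\frac{1}{9} + 4\right)^{2} = 2 \left(\frac{37}{9}\right)^{2} = 2 \cdot \frac{1369}{81} = \frac{2738}{81} \approx 33.802$)
$o^{4} = \left(\frac{2738}{81}\right)^{4} = \frac{56199671262736}{43046721}$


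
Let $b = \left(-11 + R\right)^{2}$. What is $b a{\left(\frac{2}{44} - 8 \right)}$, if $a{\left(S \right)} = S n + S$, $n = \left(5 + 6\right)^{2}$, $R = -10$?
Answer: $- \frac{4707675}{11} \approx -4.2797 \cdot 10^{5}$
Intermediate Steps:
$n = 121$ ($n = 11^{2} = 121$)
$b = 441$ ($b = \left(-11 - 10\right)^{2} = \left(-21\right)^{2} = 441$)
$a{\left(S \right)} = 122 S$ ($a{\left(S \right)} = S 121 + S = 121 S + S = 122 S$)
$b a{\left(\frac{2}{44} - 8 \right)} = 441 \cdot 122 \left(\frac{2}{44} - 8\right) = 441 \cdot 122 \left(2 \cdot \frac{1}{44} - 8\right) = 441 \cdot 122 \left(\frac{1}{22} - 8\right) = 441 \cdot 122 \left(- \frac{175}{22}\right) = 441 \left(- \frac{10675}{11}\right) = - \frac{4707675}{11}$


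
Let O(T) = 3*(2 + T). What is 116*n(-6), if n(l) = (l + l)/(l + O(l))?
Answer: 232/3 ≈ 77.333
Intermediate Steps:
O(T) = 6 + 3*T
n(l) = 2*l/(6 + 4*l) (n(l) = (l + l)/(l + (6 + 3*l)) = (2*l)/(6 + 4*l) = 2*l/(6 + 4*l))
116*n(-6) = 116*(-6/(3 + 2*(-6))) = 116*(-6/(3 - 12)) = 116*(-6/(-9)) = 116*(-6*(-⅑)) = 116*(⅔) = 232/3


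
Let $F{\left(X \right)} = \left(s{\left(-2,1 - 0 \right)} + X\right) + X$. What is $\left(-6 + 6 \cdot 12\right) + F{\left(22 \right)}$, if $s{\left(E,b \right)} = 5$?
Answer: $115$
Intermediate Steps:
$F{\left(X \right)} = 5 + 2 X$ ($F{\left(X \right)} = \left(5 + X\right) + X = 5 + 2 X$)
$\left(-6 + 6 \cdot 12\right) + F{\left(22 \right)} = \left(-6 + 6 \cdot 12\right) + \left(5 + 2 \cdot 22\right) = \left(-6 + 72\right) + \left(5 + 44\right) = 66 + 49 = 115$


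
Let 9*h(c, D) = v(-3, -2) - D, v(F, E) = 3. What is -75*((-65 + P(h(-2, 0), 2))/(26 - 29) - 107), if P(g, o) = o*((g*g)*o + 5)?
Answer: 59950/9 ≈ 6661.1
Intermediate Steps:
h(c, D) = ⅓ - D/9 (h(c, D) = (3 - D)/9 = ⅓ - D/9)
P(g, o) = o*(5 + o*g²) (P(g, o) = o*(g²*o + 5) = o*(o*g² + 5) = o*(5 + o*g²))
-75*((-65 + P(h(-2, 0), 2))/(26 - 29) - 107) = -75*((-65 + 2*(5 + 2*(⅓ - ⅑*0)²))/(26 - 29) - 107) = -75*((-65 + 2*(5 + 2*(⅓ + 0)²))/(-3) - 107) = -75*((-65 + 2*(5 + 2*(⅓)²))*(-⅓) - 107) = -75*((-65 + 2*(5 + 2*(⅑)))*(-⅓) - 107) = -75*((-65 + 2*(5 + 2/9))*(-⅓) - 107) = -75*((-65 + 2*(47/9))*(-⅓) - 107) = -75*((-65 + 94/9)*(-⅓) - 107) = -75*(-491/9*(-⅓) - 107) = -75*(491/27 - 107) = -75*(-2398/27) = 59950/9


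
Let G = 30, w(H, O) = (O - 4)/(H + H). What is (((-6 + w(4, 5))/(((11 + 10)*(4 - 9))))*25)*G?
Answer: 1175/28 ≈ 41.964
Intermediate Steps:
w(H, O) = (-4 + O)/(2*H) (w(H, O) = (-4 + O)/((2*H)) = (-4 + O)*(1/(2*H)) = (-4 + O)/(2*H))
(((-6 + w(4, 5))/(((11 + 10)*(4 - 9))))*25)*G = (((-6 + (½)*(-4 + 5)/4)/(((11 + 10)*(4 - 9))))*25)*30 = (((-6 + (½)*(¼)*1)/((21*(-5))))*25)*30 = (((-6 + ⅛)/(-105))*25)*30 = (-47/8*(-1/105)*25)*30 = ((47/840)*25)*30 = (235/168)*30 = 1175/28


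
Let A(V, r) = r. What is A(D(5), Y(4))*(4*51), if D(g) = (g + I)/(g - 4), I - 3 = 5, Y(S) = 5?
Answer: 1020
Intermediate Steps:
I = 8 (I = 3 + 5 = 8)
D(g) = (8 + g)/(-4 + g) (D(g) = (g + 8)/(g - 4) = (8 + g)/(-4 + g))
A(D(5), Y(4))*(4*51) = 5*(4*51) = 5*204 = 1020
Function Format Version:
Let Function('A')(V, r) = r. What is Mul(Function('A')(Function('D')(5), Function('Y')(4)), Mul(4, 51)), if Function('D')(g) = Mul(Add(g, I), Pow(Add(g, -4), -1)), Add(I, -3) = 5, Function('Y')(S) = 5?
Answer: 1020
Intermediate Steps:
I = 8 (I = Add(3, 5) = 8)
Function('D')(g) = Mul(Pow(Add(-4, g), -1), Add(8, g)) (Function('D')(g) = Mul(Add(g, 8), Pow(Add(g, -4), -1)) = Mul(Add(8, g), Pow(Add(-4, g), -1)) = Mul(Pow(Add(-4, g), -1), Add(8, g)))
Mul(Function('A')(Function('D')(5), Function('Y')(4)), Mul(4, 51)) = Mul(5, Mul(4, 51)) = Mul(5, 204) = 1020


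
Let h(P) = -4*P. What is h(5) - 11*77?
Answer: -867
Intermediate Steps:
h(5) - 11*77 = -4*5 - 11*77 = -20 - 847 = -867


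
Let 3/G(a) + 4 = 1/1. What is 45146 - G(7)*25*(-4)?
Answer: 45046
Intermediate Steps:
G(a) = -1 (G(a) = 3/(-4 + 1/1) = 3/(-4 + 1) = 3/(-3) = 3*(-⅓) = -1)
45146 - G(7)*25*(-4) = 45146 - (-1*25)*(-4) = 45146 - (-25)*(-4) = 45146 - 1*100 = 45146 - 100 = 45046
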